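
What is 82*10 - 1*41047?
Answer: -40227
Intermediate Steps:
82*10 - 1*41047 = 820 - 41047 = -40227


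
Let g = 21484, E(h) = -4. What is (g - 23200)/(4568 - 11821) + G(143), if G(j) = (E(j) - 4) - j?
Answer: -1093487/7253 ≈ -150.76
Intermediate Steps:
G(j) = -8 - j (G(j) = (-4 - 4) - j = -8 - j)
(g - 23200)/(4568 - 11821) + G(143) = (21484 - 23200)/(4568 - 11821) + (-8 - 1*143) = -1716/(-7253) + (-8 - 143) = -1716*(-1/7253) - 151 = 1716/7253 - 151 = -1093487/7253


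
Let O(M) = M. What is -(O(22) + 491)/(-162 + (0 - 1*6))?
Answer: 171/56 ≈ 3.0536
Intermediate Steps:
-(O(22) + 491)/(-162 + (0 - 1*6)) = -(22 + 491)/(-162 + (0 - 1*6)) = -513/(-162 + (0 - 6)) = -513/(-162 - 6) = -513/(-168) = -513*(-1)/168 = -1*(-171/56) = 171/56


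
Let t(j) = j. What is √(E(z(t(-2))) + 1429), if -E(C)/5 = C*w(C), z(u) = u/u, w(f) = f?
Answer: 4*√89 ≈ 37.736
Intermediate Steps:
z(u) = 1
E(C) = -5*C² (E(C) = -5*C*C = -5*C²)
√(E(z(t(-2))) + 1429) = √(-5*1² + 1429) = √(-5*1 + 1429) = √(-5 + 1429) = √1424 = 4*√89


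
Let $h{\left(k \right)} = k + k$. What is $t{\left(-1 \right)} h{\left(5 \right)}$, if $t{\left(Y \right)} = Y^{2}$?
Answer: $10$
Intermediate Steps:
$h{\left(k \right)} = 2 k$
$t{\left(-1 \right)} h{\left(5 \right)} = \left(-1\right)^{2} \cdot 2 \cdot 5 = 1 \cdot 10 = 10$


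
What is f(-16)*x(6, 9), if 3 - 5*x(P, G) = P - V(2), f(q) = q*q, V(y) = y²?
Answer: 256/5 ≈ 51.200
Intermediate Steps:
f(q) = q²
x(P, G) = 7/5 - P/5 (x(P, G) = ⅗ - (P - 1*2²)/5 = ⅗ - (P - 1*4)/5 = ⅗ - (P - 4)/5 = ⅗ - (-4 + P)/5 = ⅗ + (⅘ - P/5) = 7/5 - P/5)
f(-16)*x(6, 9) = (-16)²*(7/5 - ⅕*6) = 256*(7/5 - 6/5) = 256*(⅕) = 256/5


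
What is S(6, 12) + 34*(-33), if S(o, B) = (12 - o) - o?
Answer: -1122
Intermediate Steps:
S(o, B) = 12 - 2*o
S(6, 12) + 34*(-33) = (12 - 2*6) + 34*(-33) = (12 - 12) - 1122 = 0 - 1122 = -1122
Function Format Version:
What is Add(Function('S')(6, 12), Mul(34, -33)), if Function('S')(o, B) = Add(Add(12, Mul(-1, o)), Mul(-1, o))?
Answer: -1122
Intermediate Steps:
Function('S')(o, B) = Add(12, Mul(-2, o))
Add(Function('S')(6, 12), Mul(34, -33)) = Add(Add(12, Mul(-2, 6)), Mul(34, -33)) = Add(Add(12, -12), -1122) = Add(0, -1122) = -1122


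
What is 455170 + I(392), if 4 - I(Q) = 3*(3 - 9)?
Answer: 455192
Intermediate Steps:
I(Q) = 22 (I(Q) = 4 - 3*(3 - 9) = 4 - 3*(-6) = 4 - 1*(-18) = 4 + 18 = 22)
455170 + I(392) = 455170 + 22 = 455192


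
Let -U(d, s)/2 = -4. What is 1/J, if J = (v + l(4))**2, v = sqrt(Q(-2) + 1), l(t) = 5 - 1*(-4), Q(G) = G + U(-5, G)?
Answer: (9 + sqrt(7))**(-2) ≈ 0.0073734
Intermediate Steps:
U(d, s) = 8 (U(d, s) = -2*(-4) = 8)
Q(G) = 8 + G (Q(G) = G + 8 = 8 + G)
l(t) = 9 (l(t) = 5 + 4 = 9)
v = sqrt(7) (v = sqrt((8 - 2) + 1) = sqrt(6 + 1) = sqrt(7) ≈ 2.6458)
J = (9 + sqrt(7))**2 (J = (sqrt(7) + 9)**2 = (9 + sqrt(7))**2 ≈ 135.62)
1/J = 1/((9 + sqrt(7))**2) = (9 + sqrt(7))**(-2)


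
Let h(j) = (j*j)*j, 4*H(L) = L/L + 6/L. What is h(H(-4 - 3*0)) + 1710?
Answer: 875519/512 ≈ 1710.0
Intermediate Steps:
H(L) = 1/4 + 3/(2*L) (H(L) = (L/L + 6/L)/4 = (1 + 6/L)/4 = 1/4 + 3/(2*L))
h(j) = j**3 (h(j) = j**2*j = j**3)
h(H(-4 - 3*0)) + 1710 = ((6 + (-4 - 3*0))/(4*(-4 - 3*0)))**3 + 1710 = ((6 + (-4 + 0))/(4*(-4 + 0)))**3 + 1710 = ((1/4)*(6 - 4)/(-4))**3 + 1710 = ((1/4)*(-1/4)*2)**3 + 1710 = (-1/8)**3 + 1710 = -1/512 + 1710 = 875519/512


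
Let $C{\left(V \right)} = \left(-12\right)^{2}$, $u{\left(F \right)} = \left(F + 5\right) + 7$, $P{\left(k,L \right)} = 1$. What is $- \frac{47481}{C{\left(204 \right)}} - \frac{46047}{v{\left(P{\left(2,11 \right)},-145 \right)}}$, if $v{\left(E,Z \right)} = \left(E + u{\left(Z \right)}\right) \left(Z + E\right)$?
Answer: $- \frac{2104513}{6336} \approx -332.15$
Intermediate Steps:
$u{\left(F \right)} = 12 + F$ ($u{\left(F \right)} = \left(5 + F\right) + 7 = 12 + F$)
$C{\left(V \right)} = 144$
$v{\left(E,Z \right)} = \left(E + Z\right) \left(12 + E + Z\right)$ ($v{\left(E,Z \right)} = \left(E + \left(12 + Z\right)\right) \left(Z + E\right) = \left(12 + E + Z\right) \left(E + Z\right) = \left(E + Z\right) \left(12 + E + Z\right)$)
$- \frac{47481}{C{\left(204 \right)}} - \frac{46047}{v{\left(P{\left(2,11 \right)},-145 \right)}} = - \frac{47481}{144} - \frac{46047}{1^{2} + 1 \left(-145\right) + 1 \left(12 - 145\right) - 145 \left(12 - 145\right)} = \left(-47481\right) \frac{1}{144} - \frac{46047}{1 - 145 + 1 \left(-133\right) - -19285} = - \frac{15827}{48} - \frac{46047}{1 - 145 - 133 + 19285} = - \frac{15827}{48} - \frac{46047}{19008} = - \frac{15827}{48} - \frac{15349}{6336} = - \frac{2104513}{6336}$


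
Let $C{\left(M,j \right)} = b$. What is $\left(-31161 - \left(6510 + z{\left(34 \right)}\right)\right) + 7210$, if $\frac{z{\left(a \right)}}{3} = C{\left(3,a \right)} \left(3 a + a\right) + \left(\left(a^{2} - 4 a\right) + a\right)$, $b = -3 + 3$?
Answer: $-33623$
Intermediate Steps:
$b = 0$
$C{\left(M,j \right)} = 0$
$z{\left(a \right)} = - 9 a + 3 a^{2}$ ($z{\left(a \right)} = 3 \left(0 \left(3 a + a\right) + \left(\left(a^{2} - 4 a\right) + a\right)\right) = 3 \left(0 \cdot 4 a + \left(a^{2} - 3 a\right)\right) = 3 \left(0 + \left(a^{2} - 3 a\right)\right) = 3 \left(a^{2} - 3 a\right) = - 9 a + 3 a^{2}$)
$\left(-31161 - \left(6510 + z{\left(34 \right)}\right)\right) + 7210 = \left(-31161 - \left(6510 + 3 \cdot 34 \left(-3 + 34\right)\right)\right) + 7210 = \left(-31161 - \left(6510 + 3 \cdot 34 \cdot 31\right)\right) + 7210 = \left(-31161 - 9672\right) + 7210 = -40833 + 7210 = -33623$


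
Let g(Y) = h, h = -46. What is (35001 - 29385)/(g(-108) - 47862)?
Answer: -1404/11977 ≈ -0.11722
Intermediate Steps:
g(Y) = -46
(35001 - 29385)/(g(-108) - 47862) = (35001 - 29385)/(-46 - 47862) = 5616/(-47908) = 5616*(-1/47908) = -1404/11977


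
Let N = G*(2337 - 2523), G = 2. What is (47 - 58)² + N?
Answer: -251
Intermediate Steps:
N = -372 (N = 2*(2337 - 2523) = 2*(-186) = -372)
(47 - 58)² + N = (47 - 58)² - 372 = (-11)² - 372 = 121 - 372 = -251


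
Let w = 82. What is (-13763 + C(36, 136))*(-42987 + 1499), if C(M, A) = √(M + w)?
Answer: 570999344 - 41488*√118 ≈ 5.7055e+8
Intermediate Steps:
C(M, A) = √(82 + M) (C(M, A) = √(M + 82) = √(82 + M))
(-13763 + C(36, 136))*(-42987 + 1499) = (-13763 + √(82 + 36))*(-42987 + 1499) = (-13763 + √118)*(-41488) = 570999344 - 41488*√118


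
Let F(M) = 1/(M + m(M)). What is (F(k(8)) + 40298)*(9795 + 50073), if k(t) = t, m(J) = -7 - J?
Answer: 16887864780/7 ≈ 2.4126e+9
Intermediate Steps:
F(M) = -⅐ (F(M) = 1/(M + (-7 - M)) = 1/(-7) = -⅐)
(F(k(8)) + 40298)*(9795 + 50073) = (-⅐ + 40298)*(9795 + 50073) = (282085/7)*59868 = 16887864780/7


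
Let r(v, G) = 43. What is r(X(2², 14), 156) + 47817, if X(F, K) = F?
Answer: 47860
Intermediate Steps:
r(X(2², 14), 156) + 47817 = 43 + 47817 = 47860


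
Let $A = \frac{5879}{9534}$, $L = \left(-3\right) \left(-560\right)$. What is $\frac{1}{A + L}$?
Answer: $\frac{9534}{16022999} \approx 0.00059502$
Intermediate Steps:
$L = 1680$
$A = \frac{5879}{9534}$ ($A = 5879 \cdot \frac{1}{9534} = \frac{5879}{9534} \approx 0.61664$)
$\frac{1}{A + L} = \frac{1}{\frac{5879}{9534} + 1680} = \frac{1}{\frac{16022999}{9534}} = \frac{9534}{16022999}$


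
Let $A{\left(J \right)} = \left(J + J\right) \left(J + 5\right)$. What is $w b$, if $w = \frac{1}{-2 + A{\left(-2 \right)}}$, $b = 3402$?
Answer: $-243$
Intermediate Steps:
$A{\left(J \right)} = 2 J \left(5 + J\right)$
$w = - \frac{1}{14}$ ($w = \frac{1}{-2 + 2 \left(-2\right) \left(5 - 2\right)} = \frac{1}{-2 + 2 \left(-2\right) 3} = \frac{1}{-2 - 12} = \frac{1}{-14} = - \frac{1}{14} \approx -0.071429$)
$w b = \left(- \frac{1}{14}\right) 3402 = -243$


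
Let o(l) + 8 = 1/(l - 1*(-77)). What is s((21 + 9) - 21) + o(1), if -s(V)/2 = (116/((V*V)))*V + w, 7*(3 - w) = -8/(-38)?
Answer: -1235693/31122 ≈ -39.705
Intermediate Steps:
w = 395/133 (w = 3 - (-8)/(7*(-38)) = 3 - (-8)*(-1)/(7*38) = 3 - 1/7*4/19 = 3 - 4/133 = 395/133 ≈ 2.9699)
o(l) = -8 + 1/(77 + l) (o(l) = -8 + 1/(l - 1*(-77)) = -8 + 1/(l + 77) = -8 + 1/(77 + l))
s(V) = -790/133 - 232/V (s(V) = -2*((116/((V*V)))*V + 395/133) = -2*((116/(V**2))*V + 395/133) = -2*((116/V**2)*V + 395/133) = -2*(116/V + 395/133) = -2*(395/133 + 116/V) = -790/133 - 232/V)
s((21 + 9) - 21) + o(1) = (-790/133 - 232/((21 + 9) - 21)) + (-615 - 8*1)/(77 + 1) = (-790/133 - 232/(30 - 21)) + (-615 - 8)/78 = (-790/133 - 232/9) + (1/78)*(-623) = (-790/133 - 232*1/9) - 623/78 = (-790/133 - 232/9) - 623/78 = -37966/1197 - 623/78 = -1235693/31122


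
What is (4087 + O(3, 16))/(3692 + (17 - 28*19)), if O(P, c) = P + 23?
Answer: 457/353 ≈ 1.2946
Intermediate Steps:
O(P, c) = 23 + P
(4087 + O(3, 16))/(3692 + (17 - 28*19)) = (4087 + (23 + 3))/(3692 + (17 - 28*19)) = (4087 + 26)/(3692 + (17 - 532)) = 4113/(3692 - 515) = 4113/3177 = 4113*(1/3177) = 457/353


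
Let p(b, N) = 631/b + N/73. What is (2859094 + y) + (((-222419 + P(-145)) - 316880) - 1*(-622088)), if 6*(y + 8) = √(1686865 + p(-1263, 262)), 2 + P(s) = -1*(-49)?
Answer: 2941922 + √14339484672620622/553194 ≈ 2.9421e+6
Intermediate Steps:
p(b, N) = 631/b + N/73 (p(b, N) = 631/b + N*(1/73) = 631/b + N/73)
P(s) = 47 (P(s) = -2 - 1*(-49) = -2 + 49 = 47)
y = -8 + √14339484672620622/553194 (y = -8 + √(1686865 + (631/(-1263) + (1/73)*262))/6 = -8 + √(1686865 + (631*(-1/1263) + 262/73))/6 = -8 + √(1686865 + (-631/1263 + 262/73))/6 = -8 + √(1686865 + 284843/92199)/6 = -8 + √(155527550978/92199)/6 = -8 + (√14339484672620622/92199)/6 = -8 + √14339484672620622/553194 ≈ 208.47)
(2859094 + y) + (((-222419 + P(-145)) - 316880) - 1*(-622088)) = (2859094 + (-8 + √14339484672620622/553194)) + (((-222419 + 47) - 316880) - 1*(-622088)) = (2859086 + √14339484672620622/553194) + ((-222372 - 316880) + 622088) = (2859086 + √14339484672620622/553194) + (-539252 + 622088) = (2859086 + √14339484672620622/553194) + 82836 = 2941922 + √14339484672620622/553194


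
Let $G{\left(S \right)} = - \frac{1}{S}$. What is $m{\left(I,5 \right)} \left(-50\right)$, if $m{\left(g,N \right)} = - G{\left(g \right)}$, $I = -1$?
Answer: $50$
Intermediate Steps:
$m{\left(g,N \right)} = \frac{1}{g}$ ($m{\left(g,N \right)} = - \frac{-1}{g} = \frac{1}{g}$)
$m{\left(I,5 \right)} \left(-50\right) = \frac{1}{-1} \left(-50\right) = \left(-1\right) \left(-50\right) = 50$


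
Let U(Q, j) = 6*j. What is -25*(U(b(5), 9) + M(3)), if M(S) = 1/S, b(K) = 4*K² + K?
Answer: -4075/3 ≈ -1358.3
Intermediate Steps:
b(K) = K + 4*K²
-25*(U(b(5), 9) + M(3)) = -25*(6*9 + 1/3) = -25*(54 + ⅓) = -25*163/3 = -4075/3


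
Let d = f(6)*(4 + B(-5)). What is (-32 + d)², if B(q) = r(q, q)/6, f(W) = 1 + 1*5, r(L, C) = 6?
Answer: 4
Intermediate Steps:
f(W) = 6 (f(W) = 1 + 5 = 6)
B(q) = 1 (B(q) = 6/6 = 6*(⅙) = 1)
d = 30 (d = 6*(4 + 1) = 6*5 = 30)
(-32 + d)² = (-32 + 30)² = (-2)² = 4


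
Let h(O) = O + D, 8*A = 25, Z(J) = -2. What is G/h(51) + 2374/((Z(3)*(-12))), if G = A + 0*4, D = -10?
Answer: 97409/984 ≈ 98.993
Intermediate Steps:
A = 25/8 (A = (⅛)*25 = 25/8 ≈ 3.1250)
h(O) = -10 + O (h(O) = O - 10 = -10 + O)
G = 25/8 (G = 25/8 + 0*4 = 25/8 + 0 = 25/8 ≈ 3.1250)
G/h(51) + 2374/((Z(3)*(-12))) = 25/(8*(-10 + 51)) + 2374/((-2*(-12))) = (25/8)/41 + 2374/24 = (25/8)*(1/41) + 2374*(1/24) = 25/328 + 1187/12 = 97409/984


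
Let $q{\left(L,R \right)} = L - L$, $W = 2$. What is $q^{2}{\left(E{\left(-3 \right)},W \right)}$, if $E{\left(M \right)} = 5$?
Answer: $0$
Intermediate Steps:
$q{\left(L,R \right)} = 0$
$q^{2}{\left(E{\left(-3 \right)},W \right)} = 0^{2} = 0$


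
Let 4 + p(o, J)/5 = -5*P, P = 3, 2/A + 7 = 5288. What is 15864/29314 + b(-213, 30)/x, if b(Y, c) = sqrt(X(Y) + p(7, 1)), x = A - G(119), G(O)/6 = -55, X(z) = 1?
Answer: 7932/14657 + 5281*I*sqrt(94)/1742732 ≈ 0.54117 + 0.02938*I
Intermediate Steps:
A = 2/5281 (A = 2/(-7 + 5288) = 2/5281 ≈ 0.00037872)
p(o, J) = -95 (p(o, J) = -20 + 5*(-5*3) = -20 + 5*(-15) = -20 - 75 = -95)
G(O) = -330 (G(O) = 6*(-55) = -330)
x = 1742732/5281 (x = 2/5281 - 1*(-330) = 2/5281 + 330 = 1742732/5281 ≈ 330.00)
b(Y, c) = I*sqrt(94) (b(Y, c) = sqrt(1 - 95) = sqrt(-94) = I*sqrt(94))
15864/29314 + b(-213, 30)/x = 15864/29314 + (I*sqrt(94))/(1742732/5281) = 15864*(1/29314) + (I*sqrt(94))*(5281/1742732) = 7932/14657 + 5281*I*sqrt(94)/1742732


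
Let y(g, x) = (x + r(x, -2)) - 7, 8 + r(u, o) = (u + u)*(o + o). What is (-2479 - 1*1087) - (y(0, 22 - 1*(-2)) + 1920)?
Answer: -5303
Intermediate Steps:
r(u, o) = -8 + 4*o*u (r(u, o) = -8 + (u + u)*(o + o) = -8 + (2*u)*(2*o) = -8 + 4*o*u)
y(g, x) = -15 - 7*x (y(g, x) = (x + (-8 + 4*(-2)*x)) - 7 = (x + (-8 - 8*x)) - 7 = (-8 - 7*x) - 7 = -15 - 7*x)
(-2479 - 1*1087) - (y(0, 22 - 1*(-2)) + 1920) = (-2479 - 1*1087) - ((-15 - 7*(22 - 1*(-2))) + 1920) = (-2479 - 1087) - ((-15 - 7*(22 + 2)) + 1920) = -3566 - ((-15 - 7*24) + 1920) = -3566 - ((-15 - 168) + 1920) = -3566 - (-183 + 1920) = -3566 - 1*1737 = -3566 - 1737 = -5303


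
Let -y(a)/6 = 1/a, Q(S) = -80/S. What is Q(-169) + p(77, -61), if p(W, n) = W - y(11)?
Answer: 145037/1859 ≈ 78.019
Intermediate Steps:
y(a) = -6/a
p(W, n) = 6/11 + W (p(W, n) = W - (-6)/11 = W - 1*(-6/11) = W + 6/11 = 6/11 + W)
Q(-169) + p(77, -61) = -80/(-169) + (6/11 + 77) = -80*(-1/169) + 853/11 = 80/169 + 853/11 = 145037/1859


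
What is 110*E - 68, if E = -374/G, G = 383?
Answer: -67184/383 ≈ -175.42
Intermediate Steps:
E = -374/383 ≈ -0.97650
110*E - 68 = 110*(-374/383) - 68 = -41140/383 - 68 = -67184/383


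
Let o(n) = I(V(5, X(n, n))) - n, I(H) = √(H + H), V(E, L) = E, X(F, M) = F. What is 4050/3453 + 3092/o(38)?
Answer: -66650998/825267 - 1546*√10/717 ≈ -87.581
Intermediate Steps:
I(H) = √2*√H (I(H) = √(2*H) = √2*√H)
o(n) = √10 - n (o(n) = √2*√5 - n = √10 - n)
4050/3453 + 3092/o(38) = 4050/3453 + 3092/(√10 - 1*38) = 4050*(1/3453) + 3092/(√10 - 38) = 1350/1151 + 3092/(-38 + √10)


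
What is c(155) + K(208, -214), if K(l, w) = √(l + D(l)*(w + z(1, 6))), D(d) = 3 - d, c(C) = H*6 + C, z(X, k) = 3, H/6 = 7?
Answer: 407 + 7*√887 ≈ 615.48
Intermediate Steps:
H = 42 (H = 6*7 = 42)
c(C) = 252 + C (c(C) = 42*6 + C = 252 + C)
K(l, w) = √(l + (3 + w)*(3 - l)) (K(l, w) = √(l + (3 - l)*(w + 3)) = √(l + (3 - l)*(3 + w)) = √(l + (3 + w)*(3 - l)))
c(155) + K(208, -214) = (252 + 155) + √(9 - 2*208 - 1*(-214)*(-3 + 208)) = 407 + √(9 - 416 - 1*(-214)*205) = 407 + √(9 - 416 + 43870) = 407 + √43463 = 407 + 7*√887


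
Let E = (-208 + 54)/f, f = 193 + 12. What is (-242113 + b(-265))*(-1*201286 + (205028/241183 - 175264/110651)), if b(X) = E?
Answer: 266618638652341642909918/5470863727265 ≈ 4.8734e+10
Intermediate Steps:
f = 205
E = -154/205 (E = (-208 + 54)/205 = -154*1/205 = -154/205 ≈ -0.75122)
b(X) = -154/205
(-242113 + b(-265))*(-1*201286 + (205028/241183 - 175264/110651)) = (-242113 - 154/205)*(-1*201286 + (205028/241183 - 175264/110651)) = -49633319*(-201286 + (205028*(1/241183) - 175264*1/110651))/205 = -49633319*(-201286 + (205028/241183 - 175264/110651))/205 = -49633319*(-201286 - 19584144084/26687140133)/205 = -49633319/205*(-5371767272955122/26687140133) = 266618638652341642909918/5470863727265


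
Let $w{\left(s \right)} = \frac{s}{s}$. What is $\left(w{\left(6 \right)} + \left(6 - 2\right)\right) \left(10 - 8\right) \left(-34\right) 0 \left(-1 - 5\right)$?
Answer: $0$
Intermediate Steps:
$w{\left(s \right)} = 1$
$\left(w{\left(6 \right)} + \left(6 - 2\right)\right) \left(10 - 8\right) \left(-34\right) 0 \left(-1 - 5\right) = \left(1 + \left(6 - 2\right)\right) \left(10 - 8\right) \left(-34\right) 0 \left(-1 - 5\right) = \left(1 + \left(6 - 2\right)\right) 2 \left(-34\right) 0 \left(-6\right) = \left(1 + 4\right) 2 \left(-34\right) 0 = 5 \cdot 2 \left(-34\right) 0 = 10 \left(-34\right) 0 = \left(-340\right) 0 = 0$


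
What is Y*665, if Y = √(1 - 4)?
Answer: 665*I*√3 ≈ 1151.8*I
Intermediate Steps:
Y = I*√3 (Y = √(-3) = I*√3 ≈ 1.732*I)
Y*665 = (I*√3)*665 = 665*I*√3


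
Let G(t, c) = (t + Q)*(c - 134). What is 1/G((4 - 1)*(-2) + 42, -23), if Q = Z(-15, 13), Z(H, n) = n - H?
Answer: -1/10048 ≈ -9.9522e-5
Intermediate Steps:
Q = 28 (Q = 13 - 1*(-15) = 13 + 15 = 28)
G(t, c) = (-134 + c)*(28 + t) (G(t, c) = (t + 28)*(c - 134) = (28 + t)*(-134 + c) = (-134 + c)*(28 + t))
1/G((4 - 1)*(-2) + 42, -23) = 1/(-3752 - 134*((4 - 1)*(-2) + 42) + 28*(-23) - 23*((4 - 1)*(-2) + 42)) = 1/(-3752 - 134*(3*(-2) + 42) - 644 - 23*(3*(-2) + 42)) = 1/(-3752 - 134*(-6 + 42) - 644 - 23*(-6 + 42)) = 1/(-3752 - 134*36 - 644 - 23*36) = 1/(-3752 - 4824 - 644 - 828) = 1/(-10048) = -1/10048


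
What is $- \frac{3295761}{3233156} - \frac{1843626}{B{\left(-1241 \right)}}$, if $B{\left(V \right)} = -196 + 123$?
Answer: $\frac{5960489873103}{236020388} \approx 25254.0$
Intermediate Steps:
$B{\left(V \right)} = -73$
$- \frac{3295761}{3233156} - \frac{1843626}{B{\left(-1241 \right)}} = - \frac{3295761}{3233156} - \frac{1843626}{-73} = \left(-3295761\right) \frac{1}{3233156} - - \frac{1843626}{73} = - \frac{3295761}{3233156} + \frac{1843626}{73} = \frac{5960489873103}{236020388}$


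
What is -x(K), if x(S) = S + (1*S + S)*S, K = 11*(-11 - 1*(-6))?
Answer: -5995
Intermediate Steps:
K = -55 (K = 11*(-11 + 6) = 11*(-5) = -55)
x(S) = S + 2*S² (x(S) = S + (S + S)*S = S + (2*S)*S = S + 2*S²)
-x(K) = -(-55)*(1 + 2*(-55)) = -(-55)*(1 - 110) = -(-55)*(-109) = -1*5995 = -5995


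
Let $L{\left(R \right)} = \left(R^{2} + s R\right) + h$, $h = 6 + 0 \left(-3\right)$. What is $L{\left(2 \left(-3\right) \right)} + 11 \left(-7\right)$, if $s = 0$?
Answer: $-35$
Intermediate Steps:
$h = 6$ ($h = 6 + 0 = 6$)
$L{\left(R \right)} = 6 + R^{2}$ ($L{\left(R \right)} = \left(R^{2} + 0 R\right) + 6 = \left(R^{2} + 0\right) + 6 = R^{2} + 6 = 6 + R^{2}$)
$L{\left(2 \left(-3\right) \right)} + 11 \left(-7\right) = \left(6 + \left(2 \left(-3\right)\right)^{2}\right) + 11 \left(-7\right) = \left(6 + \left(-6\right)^{2}\right) - 77 = \left(6 + 36\right) - 77 = 42 - 77 = -35$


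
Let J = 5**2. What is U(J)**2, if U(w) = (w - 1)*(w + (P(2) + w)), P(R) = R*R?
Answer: 1679616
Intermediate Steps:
P(R) = R**2
J = 25
U(w) = (-1 + w)*(4 + 2*w) (U(w) = (w - 1)*(w + (2**2 + w)) = (-1 + w)*(w + (4 + w)) = (-1 + w)*(4 + 2*w))
U(J)**2 = (-4 + 2*25 + 2*25**2)**2 = (-4 + 50 + 2*625)**2 = (-4 + 50 + 1250)**2 = 1296**2 = 1679616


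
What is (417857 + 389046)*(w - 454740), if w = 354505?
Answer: -80879922205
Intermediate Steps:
(417857 + 389046)*(w - 454740) = (417857 + 389046)*(354505 - 454740) = 806903*(-100235) = -80879922205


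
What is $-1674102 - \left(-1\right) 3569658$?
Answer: $1895556$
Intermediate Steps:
$-1674102 - \left(-1\right) 3569658 = -1674102 - -3569658 = -1674102 + 3569658 = 1895556$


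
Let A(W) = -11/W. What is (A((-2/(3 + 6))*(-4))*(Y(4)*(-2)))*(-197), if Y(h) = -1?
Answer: 19503/4 ≈ 4875.8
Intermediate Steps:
(A((-2/(3 + 6))*(-4))*(Y(4)*(-2)))*(-197) = ((-11/((-2/(3 + 6))*(-4)))*(-1*(-2)))*(-197) = (-11/((-2/9)*(-4))*2)*(-197) = (-11/(((⅑)*(-2))*(-4))*2)*(-197) = (-11/((-2/9*(-4)))*2)*(-197) = (-11/8/9*2)*(-197) = (-11*9/8*2)*(-197) = -99/8*2*(-197) = -99/4*(-197) = 19503/4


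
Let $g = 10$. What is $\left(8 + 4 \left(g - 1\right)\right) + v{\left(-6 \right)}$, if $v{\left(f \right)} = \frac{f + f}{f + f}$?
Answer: $45$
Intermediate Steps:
$v{\left(f \right)} = 1$ ($v{\left(f \right)} = \frac{2 f}{2 f} = 2 f \frac{1}{2 f} = 1$)
$\left(8 + 4 \left(g - 1\right)\right) + v{\left(-6 \right)} = \left(8 + 4 \left(10 - 1\right)\right) + 1 = \left(8 + 4 \cdot 9\right) + 1 = \left(8 + 36\right) + 1 = 44 + 1 = 45$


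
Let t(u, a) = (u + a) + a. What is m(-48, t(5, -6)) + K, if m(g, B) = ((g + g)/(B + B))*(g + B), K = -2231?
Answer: -18257/7 ≈ -2608.1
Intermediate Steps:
t(u, a) = u + 2*a (t(u, a) = (a + u) + a = u + 2*a)
m(g, B) = g*(B + g)/B (m(g, B) = ((2*g)/((2*B)))*(B + g) = ((2*g)*(1/(2*B)))*(B + g) = (g/B)*(B + g) = g*(B + g)/B)
m(-48, t(5, -6)) + K = -48*((5 + 2*(-6)) - 48)/(5 + 2*(-6)) - 2231 = -48*((5 - 12) - 48)/(5 - 12) - 2231 = -48*(-7 - 48)/(-7) - 2231 = -48*(-⅐)*(-55) - 2231 = -2640/7 - 2231 = -18257/7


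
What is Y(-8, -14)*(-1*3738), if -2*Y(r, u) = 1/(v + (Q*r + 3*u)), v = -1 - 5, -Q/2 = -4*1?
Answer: -267/16 ≈ -16.688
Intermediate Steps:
Q = 8 (Q = -(-8) = -2*(-4) = 8)
v = -6
Y(r, u) = -1/(2*(-6 + 3*u + 8*r)) (Y(r, u) = -1/(2*(-6 + (8*r + 3*u))) = -1/(2*(-6 + (3*u + 8*r))) = -1/(2*(-6 + 3*u + 8*r)))
Y(-8, -14)*(-1*3738) = (-1/(-12 + 6*(-14) + 16*(-8)))*(-1*3738) = -1/(-12 - 84 - 128)*(-3738) = -1/(-224)*(-3738) = -1*(-1/224)*(-3738) = (1/224)*(-3738) = -267/16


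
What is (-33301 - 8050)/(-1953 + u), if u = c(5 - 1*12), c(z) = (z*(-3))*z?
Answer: 41351/2100 ≈ 19.691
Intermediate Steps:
c(z) = -3*z**2 (c(z) = (-3*z)*z = -3*z**2)
u = -147 (u = -3*(5 - 1*12)**2 = -3*(5 - 12)**2 = -3*(-7)**2 = -3*49 = -147)
(-33301 - 8050)/(-1953 + u) = (-33301 - 8050)/(-1953 - 147) = -41351/(-2100) = -41351*(-1/2100) = 41351/2100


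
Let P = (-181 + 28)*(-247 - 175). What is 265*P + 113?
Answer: 17110103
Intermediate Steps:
P = 64566 (P = -153*(-422) = 64566)
265*P + 113 = 265*64566 + 113 = 17109990 + 113 = 17110103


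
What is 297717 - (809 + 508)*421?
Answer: -256740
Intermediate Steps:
297717 - (809 + 508)*421 = 297717 - 1317*421 = 297717 - 1*554457 = 297717 - 554457 = -256740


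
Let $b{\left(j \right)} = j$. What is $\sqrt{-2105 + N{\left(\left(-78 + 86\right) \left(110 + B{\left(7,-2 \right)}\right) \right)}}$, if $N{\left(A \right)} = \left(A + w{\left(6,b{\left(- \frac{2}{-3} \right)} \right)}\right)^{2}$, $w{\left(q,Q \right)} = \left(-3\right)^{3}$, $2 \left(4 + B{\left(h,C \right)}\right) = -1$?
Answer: $2 \sqrt{166346} \approx 815.71$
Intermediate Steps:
$B{\left(h,C \right)} = - \frac{9}{2}$ ($B{\left(h,C \right)} = -4 + \frac{1}{2} \left(-1\right) = -4 - \frac{1}{2} = - \frac{9}{2}$)
$w{\left(q,Q \right)} = -27$
$N{\left(A \right)} = \left(-27 + A\right)^{2}$ ($N{\left(A \right)} = \left(A - 27\right)^{2} = \left(-27 + A\right)^{2}$)
$\sqrt{-2105 + N{\left(\left(-78 + 86\right) \left(110 + B{\left(7,-2 \right)}\right) \right)}} = \sqrt{-2105 + \left(-27 + \left(-78 + 86\right) \left(110 - \frac{9}{2}\right)\right)^{2}} = \sqrt{-2105 + \left(-27 + 8 \cdot \frac{211}{2}\right)^{2}} = \sqrt{-2105 + \left(-27 + 844\right)^{2}} = \sqrt{-2105 + 817^{2}} = \sqrt{-2105 + 667489} = \sqrt{665384} = 2 \sqrt{166346}$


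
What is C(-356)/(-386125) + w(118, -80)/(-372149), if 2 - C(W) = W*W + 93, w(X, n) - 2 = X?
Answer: 47152206223/143696032625 ≈ 0.32814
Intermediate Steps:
w(X, n) = 2 + X
C(W) = -91 - W**2 (C(W) = 2 - (W*W + 93) = 2 - (W**2 + 93) = 2 - (93 + W**2) = 2 + (-93 - W**2) = -91 - W**2)
C(-356)/(-386125) + w(118, -80)/(-372149) = (-91 - 1*(-356)**2)/(-386125) + (2 + 118)/(-372149) = (-91 - 1*126736)*(-1/386125) + 120*(-1/372149) = (-91 - 126736)*(-1/386125) - 120/372149 = -126827*(-1/386125) - 120/372149 = 126827/386125 - 120/372149 = 47152206223/143696032625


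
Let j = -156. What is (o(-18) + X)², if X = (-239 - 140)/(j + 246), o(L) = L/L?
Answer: 83521/8100 ≈ 10.311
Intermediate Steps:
o(L) = 1
X = -379/90 (X = (-239 - 140)/(-156 + 246) = -379/90 ≈ -4.2111)
(o(-18) + X)² = (1 - 379/90)² = (-289/90)² = 83521/8100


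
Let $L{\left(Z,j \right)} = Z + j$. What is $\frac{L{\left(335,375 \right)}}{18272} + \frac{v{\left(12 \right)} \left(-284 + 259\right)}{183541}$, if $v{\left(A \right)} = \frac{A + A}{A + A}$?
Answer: $\frac{64928655}{1676830576} \approx 0.038721$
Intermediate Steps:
$v{\left(A \right)} = 1$ ($v{\left(A \right)} = \frac{2 A}{2 A} = 2 A \frac{1}{2 A} = 1$)
$\frac{L{\left(335,375 \right)}}{18272} + \frac{v{\left(12 \right)} \left(-284 + 259\right)}{183541} = \frac{335 + 375}{18272} + \frac{1 \left(-284 + 259\right)}{183541} = 710 \cdot \frac{1}{18272} + 1 \left(-25\right) \frac{1}{183541} = \frac{355}{9136} - \frac{25}{183541} = \frac{64928655}{1676830576}$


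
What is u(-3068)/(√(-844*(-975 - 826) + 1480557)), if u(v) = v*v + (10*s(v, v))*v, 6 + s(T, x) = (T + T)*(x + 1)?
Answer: -577360759456*√3000601/3000601 ≈ -3.3331e+8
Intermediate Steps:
s(T, x) = -6 + 2*T*(1 + x) (s(T, x) = -6 + (T + T)*(x + 1) = -6 + (2*T)*(1 + x) = -6 + 2*T*(1 + x))
u(v) = v² + v*(-60 + 20*v + 20*v²) (u(v) = v*v + (10*(-6 + 2*v + 2*v*v))*v = v² + (10*(-6 + 2*v + 2*v²))*v = v² + (-60 + 20*v + 20*v²)*v = v² + v*(-60 + 20*v + 20*v²))
u(-3068)/(√(-844*(-975 - 826) + 1480557)) = (-3068*(-60 + 20*(-3068)² + 21*(-3068)))/(√(-844*(-975 - 826) + 1480557)) = (-3068*(-60 + 20*9412624 - 64428))/(√(-844*(-1801) + 1480557)) = (-3068*(-60 + 188252480 - 64428))/(√(1520044 + 1480557)) = (-3068*188187992)/(√3000601) = -577360759456*√3000601/3000601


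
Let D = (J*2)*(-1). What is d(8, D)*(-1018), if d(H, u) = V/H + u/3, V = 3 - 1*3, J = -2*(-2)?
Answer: 8144/3 ≈ 2714.7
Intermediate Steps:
J = 4
D = -8 (D = (4*2)*(-1) = 8*(-1) = -8)
V = 0 (V = 3 - 3 = 0)
d(H, u) = u/3 (d(H, u) = 0/H + u/3 = 0 + u*(⅓) = 0 + u/3 = u/3)
d(8, D)*(-1018) = ((⅓)*(-8))*(-1018) = -8/3*(-1018) = 8144/3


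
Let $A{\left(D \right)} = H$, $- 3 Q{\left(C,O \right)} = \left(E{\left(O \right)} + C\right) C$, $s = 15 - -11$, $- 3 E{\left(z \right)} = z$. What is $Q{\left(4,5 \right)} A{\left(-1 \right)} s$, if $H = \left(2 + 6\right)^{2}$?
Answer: $- \frac{46592}{9} \approx -5176.9$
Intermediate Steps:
$E{\left(z \right)} = - \frac{z}{3}$
$s = 26$ ($s = 15 + 11 = 26$)
$H = 64$ ($H = 8^{2} = 64$)
$Q{\left(C,O \right)} = - \frac{C \left(C - \frac{O}{3}\right)}{3}$ ($Q{\left(C,O \right)} = - \frac{\left(- \frac{O}{3} + C\right) C}{3} = - \frac{\left(C - \frac{O}{3}\right) C}{3} = - \frac{C \left(C - \frac{O}{3}\right)}{3}$)
$A{\left(D \right)} = 64$
$Q{\left(4,5 \right)} A{\left(-1 \right)} s = \frac{1}{9} \cdot 4 \left(5 - 12\right) 64 \cdot 26 = \frac{1}{9} \cdot 4 \left(-7\right) 64 \cdot 26 = \left(- \frac{28}{9}\right) 64 \cdot 26 = \left(- \frac{1792}{9}\right) 26 = - \frac{46592}{9}$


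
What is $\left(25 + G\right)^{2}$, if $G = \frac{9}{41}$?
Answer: $\frac{1069156}{1681} \approx 636.02$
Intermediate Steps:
$G = \frac{9}{41}$ ($G = 9 \cdot \frac{1}{41} = \frac{9}{41} \approx 0.21951$)
$\left(25 + G\right)^{2} = \left(25 + \frac{9}{41}\right)^{2} = \left(\frac{1034}{41}\right)^{2} = \frac{1069156}{1681}$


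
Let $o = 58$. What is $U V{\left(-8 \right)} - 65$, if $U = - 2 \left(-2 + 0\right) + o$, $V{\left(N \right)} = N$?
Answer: $-561$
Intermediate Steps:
$U = 62$ ($U = - 2 \left(-2 + 0\right) + 58 = \left(-2\right) \left(-2\right) + 58 = 4 + 58 = 62$)
$U V{\left(-8 \right)} - 65 = 62 \left(-8\right) - 65 = -496 - 65 = -561$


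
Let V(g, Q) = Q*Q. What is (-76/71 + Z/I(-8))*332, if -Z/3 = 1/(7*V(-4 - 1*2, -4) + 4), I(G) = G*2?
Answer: -11689969/32944 ≈ -354.84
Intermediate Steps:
I(G) = 2*G
V(g, Q) = Q²
Z = -3/116 (Z = -3/(7*(-4)² + 4) = -3/(7*16 + 4) = -3/(112 + 4) = -3/116 ≈ -0.025862)
(-76/71 + Z/I(-8))*332 = (-76/71 - 3/(116*(2*(-8))))*332 = (-76*1/71 - 3/116/(-16))*332 = (-76/71 - 3/116*(-1/16))*332 = (-76/71 + 3/1856)*332 = -140843/131776*332 = -11689969/32944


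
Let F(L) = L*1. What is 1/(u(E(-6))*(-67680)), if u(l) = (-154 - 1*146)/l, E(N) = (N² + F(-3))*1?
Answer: 11/6768000 ≈ 1.6253e-6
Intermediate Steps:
F(L) = L
E(N) = -3 + N² (E(N) = (N² - 3)*1 = (-3 + N²)*1 = -3 + N²)
u(l) = -300/l (u(l) = (-154 - 146)/l = -300/l)
1/(u(E(-6))*(-67680)) = 1/(-300/(-3 + (-6)²)*(-67680)) = -1/67680/(-300/(-3 + 36)) = -1/67680/(-300/33) = -1/67680/(-300*1/33) = -1/67680/(-100/11) = -11/100*(-1/67680) = 11/6768000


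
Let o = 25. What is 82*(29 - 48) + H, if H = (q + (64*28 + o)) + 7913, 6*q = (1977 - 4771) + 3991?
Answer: 16743/2 ≈ 8371.5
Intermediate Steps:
q = 399/2 (q = ((1977 - 4771) + 3991)/6 = (-2794 + 3991)/6 = (⅙)*1197 = 399/2 ≈ 199.50)
H = 19859/2 (H = (399/2 + (64*28 + 25)) + 7913 = (399/2 + (1792 + 25)) + 7913 = (399/2 + 1817) + 7913 = 4033/2 + 7913 = 19859/2 ≈ 9929.5)
82*(29 - 48) + H = 82*(29 - 48) + 19859/2 = 82*(-19) + 19859/2 = -1558 + 19859/2 = 16743/2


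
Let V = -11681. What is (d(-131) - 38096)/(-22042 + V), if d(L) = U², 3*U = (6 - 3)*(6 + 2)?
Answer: 38032/33723 ≈ 1.1278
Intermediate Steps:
U = 8 (U = ((6 - 3)*(6 + 2))/3 = (3*8)/3 = (⅓)*24 = 8)
d(L) = 64 (d(L) = 8² = 64)
(d(-131) - 38096)/(-22042 + V) = (64 - 38096)/(-22042 - 11681) = -38032/(-33723) = -38032*(-1/33723) = 38032/33723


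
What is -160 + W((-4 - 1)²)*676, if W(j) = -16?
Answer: -10976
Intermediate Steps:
-160 + W((-4 - 1)²)*676 = -160 - 16*676 = -160 - 10816 = -10976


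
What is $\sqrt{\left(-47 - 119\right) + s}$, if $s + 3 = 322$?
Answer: $3 \sqrt{17} \approx 12.369$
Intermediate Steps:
$s = 319$ ($s = -3 + 322 = 319$)
$\sqrt{\left(-47 - 119\right) + s} = \sqrt{\left(-47 - 119\right) + 319} = \sqrt{-166 + 319} = \sqrt{153} = 3 \sqrt{17}$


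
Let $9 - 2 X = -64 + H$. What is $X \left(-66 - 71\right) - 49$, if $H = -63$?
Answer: $-9365$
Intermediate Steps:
$X = 68$ ($X = \frac{9}{2} - \frac{-64 - 63}{2} = \frac{9}{2} - - \frac{127}{2} = \frac{9}{2} + \frac{127}{2} = 68$)
$X \left(-66 - 71\right) - 49 = 68 \left(-66 - 71\right) - 49 = 68 \left(-137\right) - 49 = -9316 - 49 = -9365$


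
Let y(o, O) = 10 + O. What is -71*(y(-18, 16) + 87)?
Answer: -8023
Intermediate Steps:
-71*(y(-18, 16) + 87) = -71*((10 + 16) + 87) = -71*(26 + 87) = -71*113 = -8023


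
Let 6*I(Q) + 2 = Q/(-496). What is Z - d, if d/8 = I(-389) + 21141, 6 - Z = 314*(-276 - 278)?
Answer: 599617/124 ≈ 4835.6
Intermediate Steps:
I(Q) = -⅓ - Q/2976 (I(Q) = -⅓ + (Q/(-496))/6 = -⅓ + (Q*(-1/496))/6 = -⅓ + (-Q/496)/6 = -⅓ - Q/2976)
Z = 173962 (Z = 6 - 314*(-276 - 278) = 6 - 314*(-554) = 6 - 1*(-173956) = 6 + 173956 = 173962)
d = 20971671/124 (d = 8*((-⅓ - 1/2976*(-389)) + 21141) = 8*((-⅓ + 389/2976) + 21141) = 8*(-201/992 + 21141) = 8*(20971671/992) = 20971671/124 ≈ 1.6913e+5)
Z - d = 173962 - 1*20971671/124 = 173962 - 20971671/124 = 599617/124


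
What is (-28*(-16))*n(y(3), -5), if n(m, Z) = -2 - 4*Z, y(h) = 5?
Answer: 8064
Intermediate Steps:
(-28*(-16))*n(y(3), -5) = (-28*(-16))*(-2 - 4*(-5)) = 448*(-2 + 20) = 448*18 = 8064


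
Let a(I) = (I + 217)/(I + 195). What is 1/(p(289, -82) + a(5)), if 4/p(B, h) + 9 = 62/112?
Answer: 47300/30103 ≈ 1.5713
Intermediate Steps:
a(I) = (217 + I)/(195 + I)
p(B, h) = -224/473 (p(B, h) = 4/(-9 + 62/112) = 4/(-9 + 62*(1/112)) = 4/(-9 + 31/56) = 4/(-473/56) = 4*(-56/473) = -224/473)
1/(p(289, -82) + a(5)) = 1/(-224/473 + (217 + 5)/(195 + 5)) = 1/(-224/473 + 222/200) = 1/(-224/473 + (1/200)*222) = 1/(-224/473 + 111/100) = 1/(30103/47300) = 47300/30103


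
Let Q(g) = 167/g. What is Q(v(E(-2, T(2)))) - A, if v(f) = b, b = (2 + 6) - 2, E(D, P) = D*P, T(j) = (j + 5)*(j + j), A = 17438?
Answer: -104461/6 ≈ -17410.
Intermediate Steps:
T(j) = 2*j*(5 + j) (T(j) = (5 + j)*(2*j) = 2*j*(5 + j))
b = 6 (b = 8 - 2 = 6)
v(f) = 6
Q(v(E(-2, T(2)))) - A = 167/6 - 1*17438 = 167*(⅙) - 17438 = 167/6 - 17438 = -104461/6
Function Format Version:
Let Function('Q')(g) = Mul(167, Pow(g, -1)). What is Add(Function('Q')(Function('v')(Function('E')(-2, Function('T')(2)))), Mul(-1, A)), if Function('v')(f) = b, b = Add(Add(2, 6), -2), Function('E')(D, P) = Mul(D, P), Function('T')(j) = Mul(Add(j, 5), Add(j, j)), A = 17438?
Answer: Rational(-104461, 6) ≈ -17410.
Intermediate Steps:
Function('T')(j) = Mul(2, j, Add(5, j)) (Function('T')(j) = Mul(Add(5, j), Mul(2, j)) = Mul(2, j, Add(5, j)))
b = 6 (b = Add(8, -2) = 6)
Function('v')(f) = 6
Add(Function('Q')(Function('v')(Function('E')(-2, Function('T')(2)))), Mul(-1, A)) = Add(Mul(167, Pow(6, -1)), Mul(-1, 17438)) = Add(Mul(167, Rational(1, 6)), -17438) = Add(Rational(167, 6), -17438) = Rational(-104461, 6)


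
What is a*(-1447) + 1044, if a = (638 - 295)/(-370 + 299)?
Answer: 570445/71 ≈ 8034.4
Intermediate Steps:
a = -343/71 (a = 343/(-71) = 343*(-1/71) = -343/71 ≈ -4.8310)
a*(-1447) + 1044 = -343/71*(-1447) + 1044 = 496321/71 + 1044 = 570445/71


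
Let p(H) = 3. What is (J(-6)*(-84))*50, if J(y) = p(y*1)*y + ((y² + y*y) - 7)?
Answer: -197400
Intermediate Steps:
J(y) = -7 + 2*y² + 3*y (J(y) = 3*y + ((y² + y*y) - 7) = 3*y + ((y² + y²) - 7) = 3*y + (2*y² - 7) = 3*y + (-7 + 2*y²) = -7 + 2*y² + 3*y)
(J(-6)*(-84))*50 = ((-7 + 2*(-6)² + 3*(-6))*(-84))*50 = ((-7 + 2*36 - 18)*(-84))*50 = ((-7 + 72 - 18)*(-84))*50 = (47*(-84))*50 = -3948*50 = -197400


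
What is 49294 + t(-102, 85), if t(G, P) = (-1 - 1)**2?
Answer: 49298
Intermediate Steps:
t(G, P) = 4 (t(G, P) = (-2)**2 = 4)
49294 + t(-102, 85) = 49294 + 4 = 49298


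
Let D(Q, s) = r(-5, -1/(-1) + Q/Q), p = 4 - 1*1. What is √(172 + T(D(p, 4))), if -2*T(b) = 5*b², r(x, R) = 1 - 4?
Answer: √598/2 ≈ 12.227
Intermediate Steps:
p = 3 (p = 4 - 1 = 3)
r(x, R) = -3
D(Q, s) = -3
T(b) = -5*b²/2
√(172 + T(D(p, 4))) = √(172 - 5/2*(-3)²) = √(172 - 5/2*9) = √(172 - 45/2) = √(299/2) = √598/2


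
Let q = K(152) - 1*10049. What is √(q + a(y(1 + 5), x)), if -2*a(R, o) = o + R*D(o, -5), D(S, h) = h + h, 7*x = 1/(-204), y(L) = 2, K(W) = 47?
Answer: I*√20375525814/1428 ≈ 99.96*I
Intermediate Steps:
q = -10002 (q = 47 - 1*10049 = 47 - 10049 = -10002)
x = -1/1428 (x = (⅐)/(-204) = (⅐)*(-1/204) = -1/1428 ≈ -0.00070028)
D(S, h) = 2*h
a(R, o) = 5*R - o/2 (a(R, o) = -(o + R*(2*(-5)))/2 = -(o + R*(-10))/2 = -(o - 10*R)/2 = 5*R - o/2)
√(q + a(y(1 + 5), x)) = √(-10002 + (5*2 - ½*(-1/1428))) = √(-10002 + (10 + 1/2856)) = √(-10002 + 28561/2856) = √(-28537151/2856) = I*√20375525814/1428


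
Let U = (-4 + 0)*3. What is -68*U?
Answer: 816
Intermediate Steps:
U = -12 (U = -4*3 = -12)
-68*U = -68*(-12) = 816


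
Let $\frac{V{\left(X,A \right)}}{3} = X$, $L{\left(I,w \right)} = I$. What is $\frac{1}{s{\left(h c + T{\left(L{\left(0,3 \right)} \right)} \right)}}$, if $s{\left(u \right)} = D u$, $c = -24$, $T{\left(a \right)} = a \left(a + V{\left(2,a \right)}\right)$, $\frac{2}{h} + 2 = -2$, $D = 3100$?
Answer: $\frac{1}{37200} \approx 2.6882 \cdot 10^{-5}$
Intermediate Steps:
$V{\left(X,A \right)} = 3 X$
$h = - \frac{1}{2}$ ($h = \frac{2}{-2 - 2} = \frac{2}{-4} = 2 \left(- \frac{1}{4}\right) = - \frac{1}{2} \approx -0.5$)
$T{\left(a \right)} = a \left(6 + a\right)$ ($T{\left(a \right)} = a \left(a + 3 \cdot 2\right) = a \left(a + 6\right) = a \left(6 + a\right)$)
$s{\left(u \right)} = 3100 u$
$\frac{1}{s{\left(h c + T{\left(L{\left(0,3 \right)} \right)} \right)}} = \frac{1}{3100 \left(\left(- \frac{1}{2}\right) \left(-24\right) + 0 \left(6 + 0\right)\right)} = \frac{1}{3100 \left(12 + 0 \cdot 6\right)} = \frac{1}{3100 \left(12 + 0\right)} = \frac{1}{3100 \cdot 12} = \frac{1}{37200}$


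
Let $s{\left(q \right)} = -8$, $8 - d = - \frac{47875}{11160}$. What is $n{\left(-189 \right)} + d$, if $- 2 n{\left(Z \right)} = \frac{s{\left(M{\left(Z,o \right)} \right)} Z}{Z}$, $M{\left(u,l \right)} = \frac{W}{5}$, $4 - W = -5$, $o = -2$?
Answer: $\frac{36359}{2232} \approx 16.29$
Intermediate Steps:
$d = \frac{27431}{2232}$ ($d = 8 - - \frac{47875}{11160} = 8 - \left(-47875\right) \frac{1}{11160} = 8 - - \frac{9575}{2232} = 8 + \frac{9575}{2232} = \frac{27431}{2232} \approx 12.29$)
$W = 9$ ($W = 4 - -5 = 4 + 5 = 9$)
$M{\left(u,l \right)} = \frac{9}{5}$
$n{\left(Z \right)} = 4$ ($n{\left(Z \right)} = - \frac{- 8 Z \frac{1}{Z}}{2} = \left(- \frac{1}{2}\right) \left(-8\right) = 4$)
$n{\left(-189 \right)} + d = 4 + \frac{27431}{2232} = \frac{36359}{2232}$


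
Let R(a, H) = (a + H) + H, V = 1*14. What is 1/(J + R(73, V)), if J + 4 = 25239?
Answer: 1/25336 ≈ 3.9470e-5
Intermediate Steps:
V = 14
R(a, H) = a + 2*H (R(a, H) = (H + a) + H = a + 2*H)
J = 25235 (J = -4 + 25239 = 25235)
1/(J + R(73, V)) = 1/(25235 + (73 + 2*14)) = 1/(25235 + (73 + 28)) = 1/(25235 + 101) = 1/25336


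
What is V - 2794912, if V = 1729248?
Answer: -1065664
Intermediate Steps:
V - 2794912 = 1729248 - 2794912 = -1065664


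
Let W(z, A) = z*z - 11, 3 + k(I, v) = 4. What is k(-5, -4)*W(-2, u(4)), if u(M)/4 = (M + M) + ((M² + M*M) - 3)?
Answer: -7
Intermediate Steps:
k(I, v) = 1 (k(I, v) = -3 + 4 = 1)
u(M) = -12 + 8*M + 8*M² (u(M) = 4*((M + M) + ((M² + M*M) - 3)) = 4*(2*M + ((M² + M²) - 3)) = 4*(2*M + (2*M² - 3)) = 4*(2*M + (-3 + 2*M²)) = 4*(-3 + 2*M + 2*M²) = -12 + 8*M + 8*M²)
W(z, A) = -11 + z² (W(z, A) = z² - 11 = -11 + z²)
k(-5, -4)*W(-2, u(4)) = 1*(-11 + (-2)²) = 1*(-11 + 4) = 1*(-7) = -7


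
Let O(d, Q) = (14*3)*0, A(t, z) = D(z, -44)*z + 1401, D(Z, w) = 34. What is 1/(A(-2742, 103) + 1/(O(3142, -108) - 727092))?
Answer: 727092/3564932075 ≈ 0.00020396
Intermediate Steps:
A(t, z) = 1401 + 34*z (A(t, z) = 34*z + 1401 = 1401 + 34*z)
O(d, Q) = 0 (O(d, Q) = 42*0 = 0)
1/(A(-2742, 103) + 1/(O(3142, -108) - 727092)) = 1/((1401 + 34*103) + 1/(0 - 727092)) = 1/((1401 + 3502) + 1/(-727092)) = 1/(4903 - 1/727092) = 1/(3564932075/727092) = 727092/3564932075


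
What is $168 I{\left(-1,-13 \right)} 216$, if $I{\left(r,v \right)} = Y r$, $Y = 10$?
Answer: $-362880$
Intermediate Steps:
$I{\left(r,v \right)} = 10 r$
$168 I{\left(-1,-13 \right)} 216 = 168 \cdot 10 \left(-1\right) 216 = 168 \left(-10\right) 216 = \left(-1680\right) 216 = -362880$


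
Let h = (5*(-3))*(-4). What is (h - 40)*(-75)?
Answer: -1500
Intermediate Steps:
h = 60 (h = -15*(-4) = 60)
(h - 40)*(-75) = (60 - 40)*(-75) = 20*(-75) = -1500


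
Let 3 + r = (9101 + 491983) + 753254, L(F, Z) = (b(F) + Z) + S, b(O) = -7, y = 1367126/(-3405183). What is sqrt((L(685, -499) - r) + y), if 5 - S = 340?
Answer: I*sqrt(14554110858735283122)/3405183 ≈ 1120.3*I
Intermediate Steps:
y = -1367126/3405183 (y = 1367126*(-1/3405183) = -1367126/3405183 ≈ -0.40148)
S = -335 (S = 5 - 1*340 = 5 - 340 = -335)
L(F, Z) = -342 + Z (L(F, Z) = (-7 + Z) - 335 = -342 + Z)
r = 1254335 (r = -3 + ((9101 + 491983) + 753254) = -3 + (501084 + 753254) = -3 + 1254338 = 1254335)
sqrt((L(685, -499) - r) + y) = sqrt(((-342 - 499) - 1*1254335) - 1367126/3405183) = sqrt((-841 - 1254335) - 1367126/3405183) = sqrt(-1255176 - 1367126/3405183) = sqrt(-4274105344334/3405183) = I*sqrt(14554110858735283122)/3405183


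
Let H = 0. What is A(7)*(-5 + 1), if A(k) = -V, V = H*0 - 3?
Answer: -12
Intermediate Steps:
V = -3 (V = 0*0 - 3 = 0 - 3 = -3)
A(k) = 3 (A(k) = -1*(-3) = 3)
A(7)*(-5 + 1) = 3*(-5 + 1) = 3*(-4) = -12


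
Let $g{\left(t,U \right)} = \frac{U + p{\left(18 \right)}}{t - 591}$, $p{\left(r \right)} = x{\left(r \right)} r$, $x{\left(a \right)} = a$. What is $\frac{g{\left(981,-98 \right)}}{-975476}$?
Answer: $- \frac{113}{190217820} \approx -5.9406 \cdot 10^{-7}$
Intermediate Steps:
$p{\left(r \right)} = r^{2}$ ($p{\left(r \right)} = r r = r^{2}$)
$g{\left(t,U \right)} = \frac{324 + U}{-591 + t}$ ($g{\left(t,U \right)} = \frac{U + 18^{2}}{t - 591} = \frac{U + 324}{-591 + t} = \frac{324 + U}{-591 + t}$)
$\frac{g{\left(981,-98 \right)}}{-975476} = \frac{\frac{1}{-591 + 981} \left(324 - 98\right)}{-975476} = \frac{1}{390} \cdot 226 \left(- \frac{1}{975476}\right) = \frac{113}{195} \left(- \frac{1}{975476}\right) = - \frac{113}{190217820}$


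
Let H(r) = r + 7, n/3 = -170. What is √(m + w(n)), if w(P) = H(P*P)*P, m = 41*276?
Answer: I*√132643254 ≈ 11517.0*I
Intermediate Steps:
n = -510 (n = 3*(-170) = -510)
H(r) = 7 + r
m = 11316
w(P) = P*(7 + P²) (w(P) = (7 + P*P)*P = (7 + P²)*P = P*(7 + P²))
√(m + w(n)) = √(11316 - 510*(7 + (-510)²)) = √(11316 - 510*(7 + 260100)) = √(11316 - 510*260107) = √(11316 - 132654570) = √(-132643254) = I*√132643254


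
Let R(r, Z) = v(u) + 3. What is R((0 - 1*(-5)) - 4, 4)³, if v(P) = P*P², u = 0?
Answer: 27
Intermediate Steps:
v(P) = P³
R(r, Z) = 3 (R(r, Z) = 0³ + 3 = 0 + 3 = 3)
R((0 - 1*(-5)) - 4, 4)³ = 3³ = 27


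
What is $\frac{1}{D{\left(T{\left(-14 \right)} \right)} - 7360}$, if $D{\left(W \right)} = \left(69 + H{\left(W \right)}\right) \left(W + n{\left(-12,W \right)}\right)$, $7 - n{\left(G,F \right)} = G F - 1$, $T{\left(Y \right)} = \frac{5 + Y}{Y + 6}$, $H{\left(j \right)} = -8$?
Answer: $- \frac{8}{47839} \approx -0.00016723$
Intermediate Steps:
$T{\left(Y \right)} = \frac{5 + Y}{6 + Y}$
$n{\left(G,F \right)} = 8 - F G$ ($n{\left(G,F \right)} = 7 - \left(G F - 1\right) = 7 - \left(F G - 1\right) = 7 - \left(-1 + F G\right) = 8 - F G$)
$D{\left(W \right)} = 488 + 793 W$ ($D{\left(W \right)} = \left(69 - 8\right) \left(W - \left(-8 + W \left(-12\right)\right)\right) = 61 \left(W + \left(8 + 12 W\right)\right) = 61 \left(8 + 13 W\right) = 488 + 793 W$)
$\frac{1}{D{\left(T{\left(-14 \right)} \right)} - 7360} = \frac{1}{\left(488 + 793 \frac{5 - 14}{6 - 14}\right) - 7360} = \frac{1}{\left(488 + 793 \frac{1}{-8} \left(-9\right)\right) - 7360} = \frac{1}{\left(488 + 793 \left(\left(- \frac{1}{8}\right) \left(-9\right)\right)\right) - 7360} = \frac{1}{\left(488 + 793 \cdot \frac{9}{8}\right) - 7360} = \frac{1}{\left(488 + \frac{7137}{8}\right) - 7360} = \frac{1}{\frac{11041}{8} - 7360} = \frac{1}{- \frac{47839}{8}} = - \frac{8}{47839}$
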